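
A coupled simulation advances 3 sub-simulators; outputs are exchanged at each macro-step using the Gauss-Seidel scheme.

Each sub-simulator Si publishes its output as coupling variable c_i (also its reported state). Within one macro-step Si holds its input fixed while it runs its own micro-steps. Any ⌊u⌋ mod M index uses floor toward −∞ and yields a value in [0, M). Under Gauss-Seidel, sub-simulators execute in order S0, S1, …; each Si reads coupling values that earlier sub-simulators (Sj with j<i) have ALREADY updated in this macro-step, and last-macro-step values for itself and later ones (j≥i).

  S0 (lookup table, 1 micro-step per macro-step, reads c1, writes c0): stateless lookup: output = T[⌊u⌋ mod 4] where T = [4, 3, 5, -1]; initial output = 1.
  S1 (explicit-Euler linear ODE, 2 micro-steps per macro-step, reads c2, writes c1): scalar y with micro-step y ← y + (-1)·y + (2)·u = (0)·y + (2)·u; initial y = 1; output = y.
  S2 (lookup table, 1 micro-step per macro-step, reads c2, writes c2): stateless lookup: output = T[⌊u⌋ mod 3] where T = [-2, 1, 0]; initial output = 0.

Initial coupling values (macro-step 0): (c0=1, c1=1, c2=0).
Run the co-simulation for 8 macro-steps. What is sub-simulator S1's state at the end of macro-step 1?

S1 state at macro-step 1 = 0

macro 1: S0 reads c1=1 → after 1×micro: 3; S1 reads c2=0 → after 2×micro: 0; S2 reads c2=0 → after 1×micro: -2 ⇒ (c0=3, c1=0, c2=-2)
macro 2: S0 reads c1=0 → after 1×micro: 4; S1 reads c2=-2 → after 2×micro: -4; S2 reads c2=-2 → after 1×micro: 1 ⇒ (c0=4, c1=-4, c2=1)
macro 3: S0 reads c1=-4 → after 1×micro: 4; S1 reads c2=1 → after 2×micro: 2; S2 reads c2=1 → after 1×micro: 1 ⇒ (c0=4, c1=2, c2=1)
macro 4: S0 reads c1=2 → after 1×micro: 5; S1 reads c2=1 → after 2×micro: 2; S2 reads c2=1 → after 1×micro: 1 ⇒ (c0=5, c1=2, c2=1)
macro 5: S0 reads c1=2 → after 1×micro: 5; S1 reads c2=1 → after 2×micro: 2; S2 reads c2=1 → after 1×micro: 1 ⇒ (c0=5, c1=2, c2=1)
macro 6: S0 reads c1=2 → after 1×micro: 5; S1 reads c2=1 → after 2×micro: 2; S2 reads c2=1 → after 1×micro: 1 ⇒ (c0=5, c1=2, c2=1)
macro 7: S0 reads c1=2 → after 1×micro: 5; S1 reads c2=1 → after 2×micro: 2; S2 reads c2=1 → after 1×micro: 1 ⇒ (c0=5, c1=2, c2=1)
macro 8: S0 reads c1=2 → after 1×micro: 5; S1 reads c2=1 → after 2×micro: 2; S2 reads c2=1 → after 1×micro: 1 ⇒ (c0=5, c1=2, c2=1)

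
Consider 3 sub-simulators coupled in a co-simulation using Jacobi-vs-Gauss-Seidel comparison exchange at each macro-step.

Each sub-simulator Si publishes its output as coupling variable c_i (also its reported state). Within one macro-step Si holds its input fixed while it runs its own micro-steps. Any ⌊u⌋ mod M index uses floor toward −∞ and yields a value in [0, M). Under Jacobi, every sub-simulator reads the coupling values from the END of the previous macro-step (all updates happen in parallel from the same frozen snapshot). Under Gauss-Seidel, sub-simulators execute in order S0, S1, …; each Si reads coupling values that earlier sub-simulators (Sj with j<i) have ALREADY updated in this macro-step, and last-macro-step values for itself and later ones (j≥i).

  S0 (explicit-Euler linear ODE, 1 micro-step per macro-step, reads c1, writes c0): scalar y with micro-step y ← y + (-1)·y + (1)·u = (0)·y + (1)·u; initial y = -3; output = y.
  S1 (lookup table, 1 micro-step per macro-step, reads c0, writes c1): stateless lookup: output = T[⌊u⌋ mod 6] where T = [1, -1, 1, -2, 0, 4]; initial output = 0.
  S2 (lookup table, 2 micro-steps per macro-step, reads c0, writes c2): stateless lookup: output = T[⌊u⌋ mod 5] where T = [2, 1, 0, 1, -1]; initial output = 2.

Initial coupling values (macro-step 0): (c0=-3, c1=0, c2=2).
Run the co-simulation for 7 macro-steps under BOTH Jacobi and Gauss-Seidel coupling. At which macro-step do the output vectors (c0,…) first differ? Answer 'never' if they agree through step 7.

first divergence at macro-step: 1

[Jacobi] macro 1: S0 reads c1=0 → after 1×micro: 0; S1 reads c0=-3 → after 1×micro: -2; S2 reads c0=-3 → after 2×micro: 0 ⇒ (c0=0, c1=-2, c2=0)
[Jacobi] macro 2: S0 reads c1=-2 → after 1×micro: -2; S1 reads c0=0 → after 1×micro: 1; S2 reads c0=0 → after 2×micro: 2 ⇒ (c0=-2, c1=1, c2=2)
[Jacobi] macro 3: S0 reads c1=1 → after 1×micro: 1; S1 reads c0=-2 → after 1×micro: 0; S2 reads c0=-2 → after 2×micro: 1 ⇒ (c0=1, c1=0, c2=1)
[Jacobi] macro 4: S0 reads c1=0 → after 1×micro: 0; S1 reads c0=1 → after 1×micro: -1; S2 reads c0=1 → after 2×micro: 1 ⇒ (c0=0, c1=-1, c2=1)
[Jacobi] macro 5: S0 reads c1=-1 → after 1×micro: -1; S1 reads c0=0 → after 1×micro: 1; S2 reads c0=0 → after 2×micro: 2 ⇒ (c0=-1, c1=1, c2=2)
[Jacobi] macro 6: S0 reads c1=1 → after 1×micro: 1; S1 reads c0=-1 → after 1×micro: 4; S2 reads c0=-1 → after 2×micro: -1 ⇒ (c0=1, c1=4, c2=-1)
[Jacobi] macro 7: S0 reads c1=4 → after 1×micro: 4; S1 reads c0=1 → after 1×micro: -1; S2 reads c0=1 → after 2×micro: 1 ⇒ (c0=4, c1=-1, c2=1)
[Gauss-Seidel] macro 1: S0 reads c1=0 → after 1×micro: 0; S1 reads c0=0 → after 1×micro: 1; S2 reads c0=0 → after 2×micro: 2 ⇒ (c0=0, c1=1, c2=2)
[Gauss-Seidel] macro 2: S0 reads c1=1 → after 1×micro: 1; S1 reads c0=1 → after 1×micro: -1; S2 reads c0=1 → after 2×micro: 1 ⇒ (c0=1, c1=-1, c2=1)
[Gauss-Seidel] macro 3: S0 reads c1=-1 → after 1×micro: -1; S1 reads c0=-1 → after 1×micro: 4; S2 reads c0=-1 → after 2×micro: -1 ⇒ (c0=-1, c1=4, c2=-1)
[Gauss-Seidel] macro 4: S0 reads c1=4 → after 1×micro: 4; S1 reads c0=4 → after 1×micro: 0; S2 reads c0=4 → after 2×micro: -1 ⇒ (c0=4, c1=0, c2=-1)
[Gauss-Seidel] macro 5: S0 reads c1=0 → after 1×micro: 0; S1 reads c0=0 → after 1×micro: 1; S2 reads c0=0 → after 2×micro: 2 ⇒ (c0=0, c1=1, c2=2)
[Gauss-Seidel] macro 6: S0 reads c1=1 → after 1×micro: 1; S1 reads c0=1 → after 1×micro: -1; S2 reads c0=1 → after 2×micro: 1 ⇒ (c0=1, c1=-1, c2=1)
[Gauss-Seidel] macro 7: S0 reads c1=-1 → after 1×micro: -1; S1 reads c0=-1 → after 1×micro: 4; S2 reads c0=-1 → after 2×micro: -1 ⇒ (c0=-1, c1=4, c2=-1)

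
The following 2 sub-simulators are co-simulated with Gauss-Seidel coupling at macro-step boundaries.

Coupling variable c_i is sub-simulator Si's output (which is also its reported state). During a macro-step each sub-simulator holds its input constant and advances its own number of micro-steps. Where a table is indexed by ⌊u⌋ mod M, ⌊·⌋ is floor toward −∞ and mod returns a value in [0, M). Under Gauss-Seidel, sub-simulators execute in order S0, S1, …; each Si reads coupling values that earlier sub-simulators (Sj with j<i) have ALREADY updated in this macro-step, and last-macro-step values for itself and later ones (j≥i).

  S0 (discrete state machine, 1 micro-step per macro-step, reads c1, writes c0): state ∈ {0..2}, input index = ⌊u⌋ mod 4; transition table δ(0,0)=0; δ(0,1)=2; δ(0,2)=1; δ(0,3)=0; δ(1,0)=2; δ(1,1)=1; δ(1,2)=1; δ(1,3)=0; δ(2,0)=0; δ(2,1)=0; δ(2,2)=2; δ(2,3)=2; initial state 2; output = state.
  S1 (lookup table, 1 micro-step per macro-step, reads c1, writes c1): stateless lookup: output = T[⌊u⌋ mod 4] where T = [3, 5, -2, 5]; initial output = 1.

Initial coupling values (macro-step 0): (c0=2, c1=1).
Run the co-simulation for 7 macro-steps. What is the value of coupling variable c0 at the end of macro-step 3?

c0 at macro-step 3 = 0

macro 1: S0 reads c1=1 → after 1×micro: 0; S1 reads c1=1 → after 1×micro: 5 ⇒ (c0=0, c1=5)
macro 2: S0 reads c1=5 → after 1×micro: 2; S1 reads c1=5 → after 1×micro: 5 ⇒ (c0=2, c1=5)
macro 3: S0 reads c1=5 → after 1×micro: 0; S1 reads c1=5 → after 1×micro: 5 ⇒ (c0=0, c1=5)
macro 4: S0 reads c1=5 → after 1×micro: 2; S1 reads c1=5 → after 1×micro: 5 ⇒ (c0=2, c1=5)
macro 5: S0 reads c1=5 → after 1×micro: 0; S1 reads c1=5 → after 1×micro: 5 ⇒ (c0=0, c1=5)
macro 6: S0 reads c1=5 → after 1×micro: 2; S1 reads c1=5 → after 1×micro: 5 ⇒ (c0=2, c1=5)
macro 7: S0 reads c1=5 → after 1×micro: 0; S1 reads c1=5 → after 1×micro: 5 ⇒ (c0=0, c1=5)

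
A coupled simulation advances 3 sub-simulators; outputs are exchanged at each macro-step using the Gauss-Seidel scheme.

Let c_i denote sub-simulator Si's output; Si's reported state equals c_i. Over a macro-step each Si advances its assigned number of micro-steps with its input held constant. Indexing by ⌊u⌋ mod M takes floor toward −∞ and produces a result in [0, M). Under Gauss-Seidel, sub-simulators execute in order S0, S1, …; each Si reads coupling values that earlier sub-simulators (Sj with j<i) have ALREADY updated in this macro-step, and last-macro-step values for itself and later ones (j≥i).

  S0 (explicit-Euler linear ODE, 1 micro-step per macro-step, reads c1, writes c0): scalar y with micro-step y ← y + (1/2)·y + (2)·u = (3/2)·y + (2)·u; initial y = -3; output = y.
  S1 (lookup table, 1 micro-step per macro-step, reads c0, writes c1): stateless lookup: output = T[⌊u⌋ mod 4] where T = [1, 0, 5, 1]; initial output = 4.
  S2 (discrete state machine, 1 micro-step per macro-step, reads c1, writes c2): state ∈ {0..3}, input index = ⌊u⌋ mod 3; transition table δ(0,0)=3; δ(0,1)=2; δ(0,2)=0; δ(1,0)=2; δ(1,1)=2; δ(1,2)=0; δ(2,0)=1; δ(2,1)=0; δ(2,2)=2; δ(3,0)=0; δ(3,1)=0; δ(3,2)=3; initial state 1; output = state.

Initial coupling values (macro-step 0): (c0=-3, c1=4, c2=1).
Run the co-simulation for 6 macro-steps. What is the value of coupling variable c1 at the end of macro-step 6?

macro 1: S0 reads c1=4 → after 1×micro: 7/2; S1 reads c0=7/2 → after 1×micro: 1; S2 reads c1=1 → after 1×micro: 2 ⇒ (c0=7/2, c1=1, c2=2)
macro 2: S0 reads c1=1 → after 1×micro: 29/4; S1 reads c0=29/4 → after 1×micro: 1; S2 reads c1=1 → after 1×micro: 0 ⇒ (c0=29/4, c1=1, c2=0)
macro 3: S0 reads c1=1 → after 1×micro: 103/8; S1 reads c0=103/8 → after 1×micro: 1; S2 reads c1=1 → after 1×micro: 2 ⇒ (c0=103/8, c1=1, c2=2)
macro 4: S0 reads c1=1 → after 1×micro: 341/16; S1 reads c0=341/16 → after 1×micro: 0; S2 reads c1=0 → after 1×micro: 1 ⇒ (c0=341/16, c1=0, c2=1)
macro 5: S0 reads c1=0 → after 1×micro: 1023/32; S1 reads c0=1023/32 → after 1×micro: 1; S2 reads c1=1 → after 1×micro: 2 ⇒ (c0=1023/32, c1=1, c2=2)
macro 6: S0 reads c1=1 → after 1×micro: 3197/64; S1 reads c0=3197/64 → after 1×micro: 0; S2 reads c1=0 → after 1×micro: 1 ⇒ (c0=3197/64, c1=0, c2=1)

c1 at macro-step 6 = 0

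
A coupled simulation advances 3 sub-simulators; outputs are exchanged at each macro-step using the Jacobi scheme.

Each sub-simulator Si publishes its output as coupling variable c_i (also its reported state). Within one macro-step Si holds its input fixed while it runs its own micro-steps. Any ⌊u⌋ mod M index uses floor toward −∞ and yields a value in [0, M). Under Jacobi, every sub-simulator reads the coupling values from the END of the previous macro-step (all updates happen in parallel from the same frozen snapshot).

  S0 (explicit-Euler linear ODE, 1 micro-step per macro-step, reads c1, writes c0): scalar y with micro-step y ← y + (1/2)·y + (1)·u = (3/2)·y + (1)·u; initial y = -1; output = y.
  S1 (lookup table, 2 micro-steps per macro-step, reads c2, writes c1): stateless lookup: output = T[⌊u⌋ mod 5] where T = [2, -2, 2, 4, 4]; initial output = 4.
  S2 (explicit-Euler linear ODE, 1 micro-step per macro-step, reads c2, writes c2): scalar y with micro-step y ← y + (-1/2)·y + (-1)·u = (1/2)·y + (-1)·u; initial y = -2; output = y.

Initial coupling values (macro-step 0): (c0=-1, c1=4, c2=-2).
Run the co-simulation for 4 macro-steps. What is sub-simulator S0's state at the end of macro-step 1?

S0 state at macro-step 1 = 5/2

macro 1: S0 reads c1=4 → after 1×micro: 5/2; S1 reads c2=-2 → after 2×micro: 4; S2 reads c2=-2 → after 1×micro: 1 ⇒ (c0=5/2, c1=4, c2=1)
macro 2: S0 reads c1=4 → after 1×micro: 31/4; S1 reads c2=1 → after 2×micro: -2; S2 reads c2=1 → after 1×micro: -1/2 ⇒ (c0=31/4, c1=-2, c2=-1/2)
macro 3: S0 reads c1=-2 → after 1×micro: 77/8; S1 reads c2=-1/2 → after 2×micro: 4; S2 reads c2=-1/2 → after 1×micro: 1/4 ⇒ (c0=77/8, c1=4, c2=1/4)
macro 4: S0 reads c1=4 → after 1×micro: 295/16; S1 reads c2=1/4 → after 2×micro: 2; S2 reads c2=1/4 → after 1×micro: -1/8 ⇒ (c0=295/16, c1=2, c2=-1/8)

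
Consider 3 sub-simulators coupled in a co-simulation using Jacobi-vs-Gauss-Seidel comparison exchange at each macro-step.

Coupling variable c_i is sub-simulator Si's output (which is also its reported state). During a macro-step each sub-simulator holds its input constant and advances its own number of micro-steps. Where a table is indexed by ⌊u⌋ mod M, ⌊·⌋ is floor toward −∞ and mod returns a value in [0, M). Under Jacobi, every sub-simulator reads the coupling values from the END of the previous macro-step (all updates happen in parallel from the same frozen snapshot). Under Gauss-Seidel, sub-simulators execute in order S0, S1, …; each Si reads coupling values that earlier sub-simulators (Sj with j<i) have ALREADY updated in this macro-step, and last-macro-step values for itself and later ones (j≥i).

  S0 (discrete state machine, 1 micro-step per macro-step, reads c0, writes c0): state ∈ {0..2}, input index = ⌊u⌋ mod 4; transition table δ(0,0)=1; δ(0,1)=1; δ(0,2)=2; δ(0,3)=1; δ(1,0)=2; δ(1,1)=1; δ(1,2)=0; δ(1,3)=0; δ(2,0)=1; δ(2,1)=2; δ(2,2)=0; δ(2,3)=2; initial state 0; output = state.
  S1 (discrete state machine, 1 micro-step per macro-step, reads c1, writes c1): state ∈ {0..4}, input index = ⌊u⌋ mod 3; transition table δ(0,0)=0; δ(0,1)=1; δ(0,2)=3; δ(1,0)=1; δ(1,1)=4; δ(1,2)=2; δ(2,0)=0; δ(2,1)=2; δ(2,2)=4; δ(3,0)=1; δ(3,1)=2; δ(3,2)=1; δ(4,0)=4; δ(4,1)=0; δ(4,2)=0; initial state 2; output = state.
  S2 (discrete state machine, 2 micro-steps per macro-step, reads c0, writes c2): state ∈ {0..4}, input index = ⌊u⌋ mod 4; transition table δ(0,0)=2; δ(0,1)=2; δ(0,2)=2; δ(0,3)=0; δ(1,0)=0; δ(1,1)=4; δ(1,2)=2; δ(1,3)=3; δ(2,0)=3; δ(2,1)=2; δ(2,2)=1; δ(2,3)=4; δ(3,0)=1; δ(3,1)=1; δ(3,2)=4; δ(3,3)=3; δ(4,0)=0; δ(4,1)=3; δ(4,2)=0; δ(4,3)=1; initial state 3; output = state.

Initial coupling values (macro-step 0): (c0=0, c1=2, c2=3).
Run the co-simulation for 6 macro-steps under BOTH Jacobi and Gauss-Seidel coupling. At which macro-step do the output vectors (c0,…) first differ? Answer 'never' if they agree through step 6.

[Jacobi] macro 1: S0 reads c0=0 → after 1×micro: 1; S1 reads c1=2 → after 1×micro: 4; S2 reads c0=0 → after 2×micro: 0 ⇒ (c0=1, c1=4, c2=0)
[Jacobi] macro 2: S0 reads c0=1 → after 1×micro: 1; S1 reads c1=4 → after 1×micro: 0; S2 reads c0=1 → after 2×micro: 2 ⇒ (c0=1, c1=0, c2=2)
[Jacobi] macro 3: S0 reads c0=1 → after 1×micro: 1; S1 reads c1=0 → after 1×micro: 0; S2 reads c0=1 → after 2×micro: 2 ⇒ (c0=1, c1=0, c2=2)
[Jacobi] macro 4: S0 reads c0=1 → after 1×micro: 1; S1 reads c1=0 → after 1×micro: 0; S2 reads c0=1 → after 2×micro: 2 ⇒ (c0=1, c1=0, c2=2)
[Jacobi] macro 5: S0 reads c0=1 → after 1×micro: 1; S1 reads c1=0 → after 1×micro: 0; S2 reads c0=1 → after 2×micro: 2 ⇒ (c0=1, c1=0, c2=2)
[Jacobi] macro 6: S0 reads c0=1 → after 1×micro: 1; S1 reads c1=0 → after 1×micro: 0; S2 reads c0=1 → after 2×micro: 2 ⇒ (c0=1, c1=0, c2=2)
[Gauss-Seidel] macro 1: S0 reads c0=0 → after 1×micro: 1; S1 reads c1=2 → after 1×micro: 4; S2 reads c0=1 → after 2×micro: 4 ⇒ (c0=1, c1=4, c2=4)
[Gauss-Seidel] macro 2: S0 reads c0=1 → after 1×micro: 1; S1 reads c1=4 → after 1×micro: 0; S2 reads c0=1 → after 2×micro: 1 ⇒ (c0=1, c1=0, c2=1)
[Gauss-Seidel] macro 3: S0 reads c0=1 → after 1×micro: 1; S1 reads c1=0 → after 1×micro: 0; S2 reads c0=1 → after 2×micro: 3 ⇒ (c0=1, c1=0, c2=3)
[Gauss-Seidel] macro 4: S0 reads c0=1 → after 1×micro: 1; S1 reads c1=0 → after 1×micro: 0; S2 reads c0=1 → after 2×micro: 4 ⇒ (c0=1, c1=0, c2=4)
[Gauss-Seidel] macro 5: S0 reads c0=1 → after 1×micro: 1; S1 reads c1=0 → after 1×micro: 0; S2 reads c0=1 → after 2×micro: 1 ⇒ (c0=1, c1=0, c2=1)
[Gauss-Seidel] macro 6: S0 reads c0=1 → after 1×micro: 1; S1 reads c1=0 → after 1×micro: 0; S2 reads c0=1 → after 2×micro: 3 ⇒ (c0=1, c1=0, c2=3)

first divergence at macro-step: 1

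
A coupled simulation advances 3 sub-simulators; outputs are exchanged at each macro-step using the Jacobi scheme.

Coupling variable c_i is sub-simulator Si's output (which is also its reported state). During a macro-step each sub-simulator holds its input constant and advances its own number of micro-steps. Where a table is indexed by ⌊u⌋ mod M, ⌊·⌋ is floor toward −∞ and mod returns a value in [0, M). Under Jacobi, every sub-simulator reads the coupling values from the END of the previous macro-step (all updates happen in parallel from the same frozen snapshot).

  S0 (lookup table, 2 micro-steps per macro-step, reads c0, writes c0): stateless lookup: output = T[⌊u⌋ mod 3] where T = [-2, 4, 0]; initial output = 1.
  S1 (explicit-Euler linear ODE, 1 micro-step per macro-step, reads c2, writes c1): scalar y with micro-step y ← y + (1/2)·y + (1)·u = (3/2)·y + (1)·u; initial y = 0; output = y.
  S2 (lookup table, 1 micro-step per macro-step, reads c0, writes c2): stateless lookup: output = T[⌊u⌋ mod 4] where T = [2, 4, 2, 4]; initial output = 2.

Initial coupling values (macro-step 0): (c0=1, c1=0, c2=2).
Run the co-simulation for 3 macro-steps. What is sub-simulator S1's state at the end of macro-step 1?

macro 1: S0 reads c0=1 → after 2×micro: 4; S1 reads c2=2 → after 1×micro: 2; S2 reads c0=1 → after 1×micro: 4 ⇒ (c0=4, c1=2, c2=4)
macro 2: S0 reads c0=4 → after 2×micro: 4; S1 reads c2=4 → after 1×micro: 7; S2 reads c0=4 → after 1×micro: 2 ⇒ (c0=4, c1=7, c2=2)
macro 3: S0 reads c0=4 → after 2×micro: 4; S1 reads c2=2 → after 1×micro: 25/2; S2 reads c0=4 → after 1×micro: 2 ⇒ (c0=4, c1=25/2, c2=2)

S1 state at macro-step 1 = 2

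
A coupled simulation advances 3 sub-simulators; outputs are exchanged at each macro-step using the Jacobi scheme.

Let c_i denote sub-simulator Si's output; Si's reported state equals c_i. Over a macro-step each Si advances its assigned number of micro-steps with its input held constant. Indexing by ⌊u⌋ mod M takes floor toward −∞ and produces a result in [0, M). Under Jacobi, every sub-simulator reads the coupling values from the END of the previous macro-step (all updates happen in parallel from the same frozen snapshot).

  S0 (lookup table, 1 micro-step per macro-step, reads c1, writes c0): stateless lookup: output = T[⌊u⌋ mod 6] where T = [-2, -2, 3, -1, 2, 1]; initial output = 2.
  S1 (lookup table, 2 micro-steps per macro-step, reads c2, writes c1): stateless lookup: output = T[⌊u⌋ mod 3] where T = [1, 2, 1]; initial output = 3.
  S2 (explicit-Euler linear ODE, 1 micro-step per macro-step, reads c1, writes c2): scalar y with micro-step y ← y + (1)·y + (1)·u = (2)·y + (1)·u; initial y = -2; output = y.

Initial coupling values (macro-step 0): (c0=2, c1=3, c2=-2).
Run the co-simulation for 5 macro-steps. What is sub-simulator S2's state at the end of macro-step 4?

macro 1: S0 reads c1=3 → after 1×micro: -1; S1 reads c2=-2 → after 2×micro: 2; S2 reads c1=3 → after 1×micro: -1 ⇒ (c0=-1, c1=2, c2=-1)
macro 2: S0 reads c1=2 → after 1×micro: 3; S1 reads c2=-1 → after 2×micro: 1; S2 reads c1=2 → after 1×micro: 0 ⇒ (c0=3, c1=1, c2=0)
macro 3: S0 reads c1=1 → after 1×micro: -2; S1 reads c2=0 → after 2×micro: 1; S2 reads c1=1 → after 1×micro: 1 ⇒ (c0=-2, c1=1, c2=1)
macro 4: S0 reads c1=1 → after 1×micro: -2; S1 reads c2=1 → after 2×micro: 2; S2 reads c1=1 → after 1×micro: 3 ⇒ (c0=-2, c1=2, c2=3)
macro 5: S0 reads c1=2 → after 1×micro: 3; S1 reads c2=3 → after 2×micro: 1; S2 reads c1=2 → after 1×micro: 8 ⇒ (c0=3, c1=1, c2=8)

S2 state at macro-step 4 = 3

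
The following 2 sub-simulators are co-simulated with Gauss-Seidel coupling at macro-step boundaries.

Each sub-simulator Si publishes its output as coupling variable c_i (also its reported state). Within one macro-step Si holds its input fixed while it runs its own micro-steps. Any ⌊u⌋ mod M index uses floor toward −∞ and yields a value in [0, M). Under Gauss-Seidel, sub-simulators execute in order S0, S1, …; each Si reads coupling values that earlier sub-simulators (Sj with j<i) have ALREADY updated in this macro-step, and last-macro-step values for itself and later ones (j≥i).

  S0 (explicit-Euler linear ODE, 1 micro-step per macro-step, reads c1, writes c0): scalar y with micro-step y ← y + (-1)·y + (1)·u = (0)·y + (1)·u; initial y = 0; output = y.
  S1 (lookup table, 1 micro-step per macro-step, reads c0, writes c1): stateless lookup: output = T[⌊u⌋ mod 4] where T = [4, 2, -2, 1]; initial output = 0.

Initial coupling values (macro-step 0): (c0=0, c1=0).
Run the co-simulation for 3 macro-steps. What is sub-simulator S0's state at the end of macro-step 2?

S0 state at macro-step 2 = 4

macro 1: S0 reads c1=0 → after 1×micro: 0; S1 reads c0=0 → after 1×micro: 4 ⇒ (c0=0, c1=4)
macro 2: S0 reads c1=4 → after 1×micro: 4; S1 reads c0=4 → after 1×micro: 4 ⇒ (c0=4, c1=4)
macro 3: S0 reads c1=4 → after 1×micro: 4; S1 reads c0=4 → after 1×micro: 4 ⇒ (c0=4, c1=4)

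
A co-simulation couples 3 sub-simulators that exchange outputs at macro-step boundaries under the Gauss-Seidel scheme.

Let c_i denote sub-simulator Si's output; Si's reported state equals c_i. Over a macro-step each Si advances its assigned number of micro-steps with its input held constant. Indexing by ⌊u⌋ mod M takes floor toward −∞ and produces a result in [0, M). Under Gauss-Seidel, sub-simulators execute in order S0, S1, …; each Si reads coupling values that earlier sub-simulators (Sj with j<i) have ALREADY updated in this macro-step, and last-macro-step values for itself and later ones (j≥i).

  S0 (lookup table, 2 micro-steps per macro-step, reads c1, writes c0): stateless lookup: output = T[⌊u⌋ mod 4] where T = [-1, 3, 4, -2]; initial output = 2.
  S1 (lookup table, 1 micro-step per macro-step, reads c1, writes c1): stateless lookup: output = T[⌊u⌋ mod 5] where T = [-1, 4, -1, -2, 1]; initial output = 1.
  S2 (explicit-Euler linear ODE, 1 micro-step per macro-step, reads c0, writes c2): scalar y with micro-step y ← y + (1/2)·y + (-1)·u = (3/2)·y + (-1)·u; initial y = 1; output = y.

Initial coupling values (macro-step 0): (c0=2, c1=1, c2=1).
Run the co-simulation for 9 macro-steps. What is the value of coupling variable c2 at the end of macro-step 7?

c2 at macro-step 7 = -3783/128

macro 1: S0 reads c1=1 → after 2×micro: 3; S1 reads c1=1 → after 1×micro: 4; S2 reads c0=3 → after 1×micro: -3/2 ⇒ (c0=3, c1=4, c2=-3/2)
macro 2: S0 reads c1=4 → after 2×micro: -1; S1 reads c1=4 → after 1×micro: 1; S2 reads c0=-1 → after 1×micro: -5/4 ⇒ (c0=-1, c1=1, c2=-5/4)
macro 3: S0 reads c1=1 → after 2×micro: 3; S1 reads c1=1 → after 1×micro: 4; S2 reads c0=3 → after 1×micro: -39/8 ⇒ (c0=3, c1=4, c2=-39/8)
macro 4: S0 reads c1=4 → after 2×micro: -1; S1 reads c1=4 → after 1×micro: 1; S2 reads c0=-1 → after 1×micro: -101/16 ⇒ (c0=-1, c1=1, c2=-101/16)
macro 5: S0 reads c1=1 → after 2×micro: 3; S1 reads c1=1 → after 1×micro: 4; S2 reads c0=3 → after 1×micro: -399/32 ⇒ (c0=3, c1=4, c2=-399/32)
macro 6: S0 reads c1=4 → after 2×micro: -1; S1 reads c1=4 → after 1×micro: 1; S2 reads c0=-1 → after 1×micro: -1133/64 ⇒ (c0=-1, c1=1, c2=-1133/64)
macro 7: S0 reads c1=1 → after 2×micro: 3; S1 reads c1=1 → after 1×micro: 4; S2 reads c0=3 → after 1×micro: -3783/128 ⇒ (c0=3, c1=4, c2=-3783/128)
macro 8: S0 reads c1=4 → after 2×micro: -1; S1 reads c1=4 → after 1×micro: 1; S2 reads c0=-1 → after 1×micro: -11093/256 ⇒ (c0=-1, c1=1, c2=-11093/256)
macro 9: S0 reads c1=1 → after 2×micro: 3; S1 reads c1=1 → after 1×micro: 4; S2 reads c0=3 → after 1×micro: -34815/512 ⇒ (c0=3, c1=4, c2=-34815/512)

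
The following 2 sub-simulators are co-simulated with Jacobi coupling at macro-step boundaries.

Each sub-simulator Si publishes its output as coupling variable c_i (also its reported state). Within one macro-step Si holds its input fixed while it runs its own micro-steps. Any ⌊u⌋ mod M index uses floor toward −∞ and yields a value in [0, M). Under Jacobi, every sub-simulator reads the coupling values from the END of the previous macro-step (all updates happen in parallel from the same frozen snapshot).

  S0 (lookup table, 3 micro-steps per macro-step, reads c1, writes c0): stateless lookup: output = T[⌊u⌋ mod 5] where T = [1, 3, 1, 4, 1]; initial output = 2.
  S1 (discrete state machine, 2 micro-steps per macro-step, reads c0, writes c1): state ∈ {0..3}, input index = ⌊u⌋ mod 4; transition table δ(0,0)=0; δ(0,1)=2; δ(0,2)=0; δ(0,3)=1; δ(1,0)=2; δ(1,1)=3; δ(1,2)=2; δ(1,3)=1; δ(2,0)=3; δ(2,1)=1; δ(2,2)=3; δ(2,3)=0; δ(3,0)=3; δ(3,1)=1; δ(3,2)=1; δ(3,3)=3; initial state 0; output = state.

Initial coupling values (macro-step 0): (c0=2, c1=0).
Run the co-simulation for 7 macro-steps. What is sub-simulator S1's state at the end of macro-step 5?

macro 1: S0 reads c1=0 → after 3×micro: 1; S1 reads c0=2 → after 2×micro: 0 ⇒ (c0=1, c1=0)
macro 2: S0 reads c1=0 → after 3×micro: 1; S1 reads c0=1 → after 2×micro: 1 ⇒ (c0=1, c1=1)
macro 3: S0 reads c1=1 → after 3×micro: 3; S1 reads c0=1 → after 2×micro: 1 ⇒ (c0=3, c1=1)
macro 4: S0 reads c1=1 → after 3×micro: 3; S1 reads c0=3 → after 2×micro: 1 ⇒ (c0=3, c1=1)
macro 5: S0 reads c1=1 → after 3×micro: 3; S1 reads c0=3 → after 2×micro: 1 ⇒ (c0=3, c1=1)
macro 6: S0 reads c1=1 → after 3×micro: 3; S1 reads c0=3 → after 2×micro: 1 ⇒ (c0=3, c1=1)
macro 7: S0 reads c1=1 → after 3×micro: 3; S1 reads c0=3 → after 2×micro: 1 ⇒ (c0=3, c1=1)

S1 state at macro-step 5 = 1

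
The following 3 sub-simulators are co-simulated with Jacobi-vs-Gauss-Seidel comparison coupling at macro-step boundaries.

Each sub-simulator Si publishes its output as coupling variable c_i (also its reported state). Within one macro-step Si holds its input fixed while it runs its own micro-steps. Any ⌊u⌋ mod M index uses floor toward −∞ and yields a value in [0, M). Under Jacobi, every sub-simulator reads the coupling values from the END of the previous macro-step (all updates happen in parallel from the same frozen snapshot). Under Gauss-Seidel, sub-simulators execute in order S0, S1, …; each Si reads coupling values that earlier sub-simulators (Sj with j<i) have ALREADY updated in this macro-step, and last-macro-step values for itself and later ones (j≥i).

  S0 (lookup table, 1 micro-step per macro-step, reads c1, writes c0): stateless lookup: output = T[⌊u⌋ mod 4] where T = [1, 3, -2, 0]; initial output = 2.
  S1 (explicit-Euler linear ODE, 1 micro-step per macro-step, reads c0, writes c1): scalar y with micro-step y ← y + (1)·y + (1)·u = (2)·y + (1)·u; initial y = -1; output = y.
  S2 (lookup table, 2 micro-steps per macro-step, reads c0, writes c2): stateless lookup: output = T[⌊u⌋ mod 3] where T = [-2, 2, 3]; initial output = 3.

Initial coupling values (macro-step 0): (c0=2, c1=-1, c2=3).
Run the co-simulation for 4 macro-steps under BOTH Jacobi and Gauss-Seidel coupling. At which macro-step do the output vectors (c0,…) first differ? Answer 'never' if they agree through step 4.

first divergence at macro-step: 1

[Jacobi] macro 1: S0 reads c1=-1 → after 1×micro: 0; S1 reads c0=2 → after 1×micro: 0; S2 reads c0=2 → after 2×micro: 3 ⇒ (c0=0, c1=0, c2=3)
[Jacobi] macro 2: S0 reads c1=0 → after 1×micro: 1; S1 reads c0=0 → after 1×micro: 0; S2 reads c0=0 → after 2×micro: -2 ⇒ (c0=1, c1=0, c2=-2)
[Jacobi] macro 3: S0 reads c1=0 → after 1×micro: 1; S1 reads c0=1 → after 1×micro: 1; S2 reads c0=1 → after 2×micro: 2 ⇒ (c0=1, c1=1, c2=2)
[Jacobi] macro 4: S0 reads c1=1 → after 1×micro: 3; S1 reads c0=1 → after 1×micro: 3; S2 reads c0=1 → after 2×micro: 2 ⇒ (c0=3, c1=3, c2=2)
[Gauss-Seidel] macro 1: S0 reads c1=-1 → after 1×micro: 0; S1 reads c0=0 → after 1×micro: -2; S2 reads c0=0 → after 2×micro: -2 ⇒ (c0=0, c1=-2, c2=-2)
[Gauss-Seidel] macro 2: S0 reads c1=-2 → after 1×micro: -2; S1 reads c0=-2 → after 1×micro: -6; S2 reads c0=-2 → after 2×micro: 2 ⇒ (c0=-2, c1=-6, c2=2)
[Gauss-Seidel] macro 3: S0 reads c1=-6 → after 1×micro: -2; S1 reads c0=-2 → after 1×micro: -14; S2 reads c0=-2 → after 2×micro: 2 ⇒ (c0=-2, c1=-14, c2=2)
[Gauss-Seidel] macro 4: S0 reads c1=-14 → after 1×micro: -2; S1 reads c0=-2 → after 1×micro: -30; S2 reads c0=-2 → after 2×micro: 2 ⇒ (c0=-2, c1=-30, c2=2)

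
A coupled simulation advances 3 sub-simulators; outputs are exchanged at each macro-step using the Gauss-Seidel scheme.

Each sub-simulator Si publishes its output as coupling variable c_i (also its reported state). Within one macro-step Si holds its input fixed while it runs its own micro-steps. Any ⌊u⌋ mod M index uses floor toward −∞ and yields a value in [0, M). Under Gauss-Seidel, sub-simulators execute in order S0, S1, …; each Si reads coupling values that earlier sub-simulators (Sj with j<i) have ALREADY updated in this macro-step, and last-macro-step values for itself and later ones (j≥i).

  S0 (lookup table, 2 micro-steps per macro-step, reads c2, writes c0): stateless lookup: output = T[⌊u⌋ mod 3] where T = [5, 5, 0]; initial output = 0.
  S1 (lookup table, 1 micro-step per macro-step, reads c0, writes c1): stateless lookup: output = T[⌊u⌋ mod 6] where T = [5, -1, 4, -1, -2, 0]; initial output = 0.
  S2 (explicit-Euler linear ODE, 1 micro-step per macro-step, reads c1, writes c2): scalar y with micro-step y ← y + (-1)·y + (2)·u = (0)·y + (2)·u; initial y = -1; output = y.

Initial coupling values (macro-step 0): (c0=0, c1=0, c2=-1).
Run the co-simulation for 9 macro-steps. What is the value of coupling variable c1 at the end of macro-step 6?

macro 1: S0 reads c2=-1 → after 2×micro: 0; S1 reads c0=0 → after 1×micro: 5; S2 reads c1=5 → after 1×micro: 10 ⇒ (c0=0, c1=5, c2=10)
macro 2: S0 reads c2=10 → after 2×micro: 5; S1 reads c0=5 → after 1×micro: 0; S2 reads c1=0 → after 1×micro: 0 ⇒ (c0=5, c1=0, c2=0)
macro 3: S0 reads c2=0 → after 2×micro: 5; S1 reads c0=5 → after 1×micro: 0; S2 reads c1=0 → after 1×micro: 0 ⇒ (c0=5, c1=0, c2=0)
macro 4: S0 reads c2=0 → after 2×micro: 5; S1 reads c0=5 → after 1×micro: 0; S2 reads c1=0 → after 1×micro: 0 ⇒ (c0=5, c1=0, c2=0)
macro 5: S0 reads c2=0 → after 2×micro: 5; S1 reads c0=5 → after 1×micro: 0; S2 reads c1=0 → after 1×micro: 0 ⇒ (c0=5, c1=0, c2=0)
macro 6: S0 reads c2=0 → after 2×micro: 5; S1 reads c0=5 → after 1×micro: 0; S2 reads c1=0 → after 1×micro: 0 ⇒ (c0=5, c1=0, c2=0)
macro 7: S0 reads c2=0 → after 2×micro: 5; S1 reads c0=5 → after 1×micro: 0; S2 reads c1=0 → after 1×micro: 0 ⇒ (c0=5, c1=0, c2=0)
macro 8: S0 reads c2=0 → after 2×micro: 5; S1 reads c0=5 → after 1×micro: 0; S2 reads c1=0 → after 1×micro: 0 ⇒ (c0=5, c1=0, c2=0)
macro 9: S0 reads c2=0 → after 2×micro: 5; S1 reads c0=5 → after 1×micro: 0; S2 reads c1=0 → after 1×micro: 0 ⇒ (c0=5, c1=0, c2=0)

c1 at macro-step 6 = 0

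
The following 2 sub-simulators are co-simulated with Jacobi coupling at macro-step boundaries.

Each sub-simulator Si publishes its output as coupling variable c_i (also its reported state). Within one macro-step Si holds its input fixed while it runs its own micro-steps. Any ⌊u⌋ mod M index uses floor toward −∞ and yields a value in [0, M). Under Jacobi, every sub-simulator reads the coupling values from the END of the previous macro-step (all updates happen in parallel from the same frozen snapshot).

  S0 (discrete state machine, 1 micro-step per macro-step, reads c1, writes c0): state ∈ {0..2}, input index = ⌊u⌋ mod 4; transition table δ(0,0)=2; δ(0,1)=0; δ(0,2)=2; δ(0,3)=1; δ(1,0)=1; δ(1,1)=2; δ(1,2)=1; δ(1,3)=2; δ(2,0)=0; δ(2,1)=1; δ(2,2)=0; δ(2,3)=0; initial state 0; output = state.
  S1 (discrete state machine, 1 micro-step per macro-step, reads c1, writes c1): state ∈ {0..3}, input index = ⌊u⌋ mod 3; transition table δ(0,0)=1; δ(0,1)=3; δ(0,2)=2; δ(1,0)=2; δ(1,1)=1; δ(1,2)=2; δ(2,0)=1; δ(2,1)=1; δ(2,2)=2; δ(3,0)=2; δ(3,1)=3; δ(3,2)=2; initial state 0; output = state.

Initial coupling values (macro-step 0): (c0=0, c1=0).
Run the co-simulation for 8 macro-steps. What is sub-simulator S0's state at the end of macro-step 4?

S0 state at macro-step 4 = 1

macro 1: S0 reads c1=0 → after 1×micro: 2; S1 reads c1=0 → after 1×micro: 1 ⇒ (c0=2, c1=1)
macro 2: S0 reads c1=1 → after 1×micro: 1; S1 reads c1=1 → after 1×micro: 1 ⇒ (c0=1, c1=1)
macro 3: S0 reads c1=1 → after 1×micro: 2; S1 reads c1=1 → after 1×micro: 1 ⇒ (c0=2, c1=1)
macro 4: S0 reads c1=1 → after 1×micro: 1; S1 reads c1=1 → after 1×micro: 1 ⇒ (c0=1, c1=1)
macro 5: S0 reads c1=1 → after 1×micro: 2; S1 reads c1=1 → after 1×micro: 1 ⇒ (c0=2, c1=1)
macro 6: S0 reads c1=1 → after 1×micro: 1; S1 reads c1=1 → after 1×micro: 1 ⇒ (c0=1, c1=1)
macro 7: S0 reads c1=1 → after 1×micro: 2; S1 reads c1=1 → after 1×micro: 1 ⇒ (c0=2, c1=1)
macro 8: S0 reads c1=1 → after 1×micro: 1; S1 reads c1=1 → after 1×micro: 1 ⇒ (c0=1, c1=1)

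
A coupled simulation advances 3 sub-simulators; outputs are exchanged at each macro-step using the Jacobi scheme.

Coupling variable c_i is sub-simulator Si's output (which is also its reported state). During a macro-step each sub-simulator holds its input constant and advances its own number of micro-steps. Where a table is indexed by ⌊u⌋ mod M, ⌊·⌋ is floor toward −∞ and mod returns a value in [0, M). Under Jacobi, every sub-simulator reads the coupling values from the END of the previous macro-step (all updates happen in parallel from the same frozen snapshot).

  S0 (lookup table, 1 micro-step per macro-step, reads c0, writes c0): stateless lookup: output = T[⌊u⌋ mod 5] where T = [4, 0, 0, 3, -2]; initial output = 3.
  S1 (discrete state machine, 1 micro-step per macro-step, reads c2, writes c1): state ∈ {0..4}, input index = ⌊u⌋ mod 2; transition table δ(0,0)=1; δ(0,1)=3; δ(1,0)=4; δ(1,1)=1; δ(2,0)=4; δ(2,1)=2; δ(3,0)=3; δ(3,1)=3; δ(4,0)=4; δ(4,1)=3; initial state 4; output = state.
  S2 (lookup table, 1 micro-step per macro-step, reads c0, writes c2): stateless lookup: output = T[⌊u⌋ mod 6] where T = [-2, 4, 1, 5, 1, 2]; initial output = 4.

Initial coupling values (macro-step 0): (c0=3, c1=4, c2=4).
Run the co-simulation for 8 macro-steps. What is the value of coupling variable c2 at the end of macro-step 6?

c2 at macro-step 6 = 5

macro 1: S0 reads c0=3 → after 1×micro: 3; S1 reads c2=4 → after 1×micro: 4; S2 reads c0=3 → after 1×micro: 5 ⇒ (c0=3, c1=4, c2=5)
macro 2: S0 reads c0=3 → after 1×micro: 3; S1 reads c2=5 → after 1×micro: 3; S2 reads c0=3 → after 1×micro: 5 ⇒ (c0=3, c1=3, c2=5)
macro 3: S0 reads c0=3 → after 1×micro: 3; S1 reads c2=5 → after 1×micro: 3; S2 reads c0=3 → after 1×micro: 5 ⇒ (c0=3, c1=3, c2=5)
macro 4: S0 reads c0=3 → after 1×micro: 3; S1 reads c2=5 → after 1×micro: 3; S2 reads c0=3 → after 1×micro: 5 ⇒ (c0=3, c1=3, c2=5)
macro 5: S0 reads c0=3 → after 1×micro: 3; S1 reads c2=5 → after 1×micro: 3; S2 reads c0=3 → after 1×micro: 5 ⇒ (c0=3, c1=3, c2=5)
macro 6: S0 reads c0=3 → after 1×micro: 3; S1 reads c2=5 → after 1×micro: 3; S2 reads c0=3 → after 1×micro: 5 ⇒ (c0=3, c1=3, c2=5)
macro 7: S0 reads c0=3 → after 1×micro: 3; S1 reads c2=5 → after 1×micro: 3; S2 reads c0=3 → after 1×micro: 5 ⇒ (c0=3, c1=3, c2=5)
macro 8: S0 reads c0=3 → after 1×micro: 3; S1 reads c2=5 → after 1×micro: 3; S2 reads c0=3 → after 1×micro: 5 ⇒ (c0=3, c1=3, c2=5)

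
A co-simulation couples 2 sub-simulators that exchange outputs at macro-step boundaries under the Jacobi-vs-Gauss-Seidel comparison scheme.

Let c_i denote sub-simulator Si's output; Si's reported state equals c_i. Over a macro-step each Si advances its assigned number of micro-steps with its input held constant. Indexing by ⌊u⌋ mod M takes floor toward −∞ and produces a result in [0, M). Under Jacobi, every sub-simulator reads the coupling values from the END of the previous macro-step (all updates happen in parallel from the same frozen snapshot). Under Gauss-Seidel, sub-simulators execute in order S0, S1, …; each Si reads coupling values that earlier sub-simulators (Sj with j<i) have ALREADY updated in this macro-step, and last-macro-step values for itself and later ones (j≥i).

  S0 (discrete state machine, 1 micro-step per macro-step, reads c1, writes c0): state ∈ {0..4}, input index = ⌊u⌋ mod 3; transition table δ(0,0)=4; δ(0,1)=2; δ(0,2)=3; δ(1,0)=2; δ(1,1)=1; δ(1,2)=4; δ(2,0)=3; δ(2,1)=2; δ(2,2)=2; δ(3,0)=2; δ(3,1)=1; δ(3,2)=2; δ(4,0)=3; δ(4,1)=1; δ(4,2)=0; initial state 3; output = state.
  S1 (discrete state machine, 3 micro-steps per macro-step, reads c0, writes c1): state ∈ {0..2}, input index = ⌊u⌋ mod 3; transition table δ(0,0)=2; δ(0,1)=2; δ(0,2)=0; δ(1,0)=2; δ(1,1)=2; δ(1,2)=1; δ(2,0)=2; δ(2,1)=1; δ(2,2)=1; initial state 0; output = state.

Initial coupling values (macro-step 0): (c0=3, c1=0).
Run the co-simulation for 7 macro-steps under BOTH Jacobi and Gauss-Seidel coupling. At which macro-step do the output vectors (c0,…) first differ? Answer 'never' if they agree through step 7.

first divergence at macro-step: 1

[Jacobi] macro 1: S0 reads c1=0 → after 1×micro: 2; S1 reads c0=3 → after 3×micro: 2 ⇒ (c0=2, c1=2)
[Jacobi] macro 2: S0 reads c1=2 → after 1×micro: 2; S1 reads c0=2 → after 3×micro: 1 ⇒ (c0=2, c1=1)
[Jacobi] macro 3: S0 reads c1=1 → after 1×micro: 2; S1 reads c0=2 → after 3×micro: 1 ⇒ (c0=2, c1=1)
[Jacobi] macro 4: S0 reads c1=1 → after 1×micro: 2; S1 reads c0=2 → after 3×micro: 1 ⇒ (c0=2, c1=1)
[Jacobi] macro 5: S0 reads c1=1 → after 1×micro: 2; S1 reads c0=2 → after 3×micro: 1 ⇒ (c0=2, c1=1)
[Jacobi] macro 6: S0 reads c1=1 → after 1×micro: 2; S1 reads c0=2 → after 3×micro: 1 ⇒ (c0=2, c1=1)
[Jacobi] macro 7: S0 reads c1=1 → after 1×micro: 2; S1 reads c0=2 → after 3×micro: 1 ⇒ (c0=2, c1=1)
[Gauss-Seidel] macro 1: S0 reads c1=0 → after 1×micro: 2; S1 reads c0=2 → after 3×micro: 0 ⇒ (c0=2, c1=0)
[Gauss-Seidel] macro 2: S0 reads c1=0 → after 1×micro: 3; S1 reads c0=3 → after 3×micro: 2 ⇒ (c0=3, c1=2)
[Gauss-Seidel] macro 3: S0 reads c1=2 → after 1×micro: 2; S1 reads c0=2 → after 3×micro: 1 ⇒ (c0=2, c1=1)
[Gauss-Seidel] macro 4: S0 reads c1=1 → after 1×micro: 2; S1 reads c0=2 → after 3×micro: 1 ⇒ (c0=2, c1=1)
[Gauss-Seidel] macro 5: S0 reads c1=1 → after 1×micro: 2; S1 reads c0=2 → after 3×micro: 1 ⇒ (c0=2, c1=1)
[Gauss-Seidel] macro 6: S0 reads c1=1 → after 1×micro: 2; S1 reads c0=2 → after 3×micro: 1 ⇒ (c0=2, c1=1)
[Gauss-Seidel] macro 7: S0 reads c1=1 → after 1×micro: 2; S1 reads c0=2 → after 3×micro: 1 ⇒ (c0=2, c1=1)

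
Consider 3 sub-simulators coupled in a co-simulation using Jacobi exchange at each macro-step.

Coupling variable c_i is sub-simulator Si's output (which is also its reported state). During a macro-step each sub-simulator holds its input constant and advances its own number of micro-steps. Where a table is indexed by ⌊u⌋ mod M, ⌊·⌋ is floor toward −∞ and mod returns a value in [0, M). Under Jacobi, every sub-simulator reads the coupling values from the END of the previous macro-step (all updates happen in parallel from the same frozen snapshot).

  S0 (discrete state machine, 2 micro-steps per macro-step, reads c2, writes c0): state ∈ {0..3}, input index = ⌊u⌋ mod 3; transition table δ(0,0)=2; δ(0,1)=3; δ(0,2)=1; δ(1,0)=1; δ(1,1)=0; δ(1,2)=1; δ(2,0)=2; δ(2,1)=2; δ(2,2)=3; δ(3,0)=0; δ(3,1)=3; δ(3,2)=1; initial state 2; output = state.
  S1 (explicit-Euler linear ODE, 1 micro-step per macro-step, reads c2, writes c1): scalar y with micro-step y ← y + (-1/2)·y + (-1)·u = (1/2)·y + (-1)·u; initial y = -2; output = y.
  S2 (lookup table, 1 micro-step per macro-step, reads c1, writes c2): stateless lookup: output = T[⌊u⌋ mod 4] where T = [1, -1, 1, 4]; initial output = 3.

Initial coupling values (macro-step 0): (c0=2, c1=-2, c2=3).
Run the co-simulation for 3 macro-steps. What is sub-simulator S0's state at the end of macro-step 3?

macro 1: S0 reads c2=3 → after 2×micro: 2; S1 reads c2=3 → after 1×micro: -4; S2 reads c1=-2 → after 1×micro: 1 ⇒ (c0=2, c1=-4, c2=1)
macro 2: S0 reads c2=1 → after 2×micro: 2; S1 reads c2=1 → after 1×micro: -3; S2 reads c1=-4 → after 1×micro: 1 ⇒ (c0=2, c1=-3, c2=1)
macro 3: S0 reads c2=1 → after 2×micro: 2; S1 reads c2=1 → after 1×micro: -5/2; S2 reads c1=-3 → after 1×micro: -1 ⇒ (c0=2, c1=-5/2, c2=-1)

S0 state at macro-step 3 = 2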